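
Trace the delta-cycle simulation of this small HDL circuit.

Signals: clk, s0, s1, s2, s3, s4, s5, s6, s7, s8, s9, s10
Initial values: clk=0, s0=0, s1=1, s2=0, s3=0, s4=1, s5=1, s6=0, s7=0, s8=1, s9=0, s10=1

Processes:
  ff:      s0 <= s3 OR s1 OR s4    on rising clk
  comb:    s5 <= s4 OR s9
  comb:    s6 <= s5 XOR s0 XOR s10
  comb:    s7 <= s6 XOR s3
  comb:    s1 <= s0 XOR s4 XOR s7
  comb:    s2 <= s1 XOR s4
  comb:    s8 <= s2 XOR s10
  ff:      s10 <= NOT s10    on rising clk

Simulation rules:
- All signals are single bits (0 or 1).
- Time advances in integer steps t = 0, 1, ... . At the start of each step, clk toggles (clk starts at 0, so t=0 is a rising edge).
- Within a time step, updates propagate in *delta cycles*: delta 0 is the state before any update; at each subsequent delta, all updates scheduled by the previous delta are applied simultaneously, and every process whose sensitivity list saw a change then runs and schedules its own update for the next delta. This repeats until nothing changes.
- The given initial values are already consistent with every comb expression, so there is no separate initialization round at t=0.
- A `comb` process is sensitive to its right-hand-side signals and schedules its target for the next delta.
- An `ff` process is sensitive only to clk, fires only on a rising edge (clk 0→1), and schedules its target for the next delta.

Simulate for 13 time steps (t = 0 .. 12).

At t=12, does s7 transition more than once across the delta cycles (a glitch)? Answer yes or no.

no

t0.Δ0 s8=1 s6=0 s5=1 s2=0 s3=0 s9=0 s10=1 s4=1 s1=1 s7=0 s0=0 clk=0
t0.Δ1 s8=1 s6=0 s5=1 s2=0 s3=0 s9=0 s10=1 s4=1 s1=1 s7=0 s0=0 clk=1
t0.Δ2 s8=1 s6=0 s5=1 s2=0 s3=0 s9=0 s10=0 s4=1 s1=1 s7=0 s0=1 clk=1
t0.Δ3 s8=0 s6=0 s5=1 s2=0 s3=0 s9=0 s10=0 s4=1 s1=0 s7=0 s0=1 clk=1
t0.Δ4 s8=0 s6=0 s5=1 s2=1 s3=0 s9=0 s10=0 s4=1 s1=0 s7=0 s0=1 clk=1
t0.Δ5 s8=1 s6=0 s5=1 s2=1 s3=0 s9=0 s10=0 s4=1 s1=0 s7=0 s0=1 clk=1
t1.Δ0 s8=1 s6=0 s5=1 s2=1 s3=0 s9=0 s10=0 s4=1 s1=0 s7=0 s0=1 clk=1
t1.Δ1 s8=1 s6=0 s5=1 s2=1 s3=0 s9=0 s10=0 s4=1 s1=0 s7=0 s0=1 clk=0
t2.Δ0 s8=1 s6=0 s5=1 s2=1 s3=0 s9=0 s10=0 s4=1 s1=0 s7=0 s0=1 clk=0
t2.Δ1 s8=1 s6=0 s5=1 s2=1 s3=0 s9=0 s10=0 s4=1 s1=0 s7=0 s0=1 clk=1
t2.Δ2 s8=1 s6=0 s5=1 s2=1 s3=0 s9=0 s10=1 s4=1 s1=0 s7=0 s0=1 clk=1
t2.Δ3 s8=0 s6=1 s5=1 s2=1 s3=0 s9=0 s10=1 s4=1 s1=0 s7=0 s0=1 clk=1
t2.Δ4 s8=0 s6=1 s5=1 s2=1 s3=0 s9=0 s10=1 s4=1 s1=0 s7=1 s0=1 clk=1
t2.Δ5 s8=0 s6=1 s5=1 s2=1 s3=0 s9=0 s10=1 s4=1 s1=1 s7=1 s0=1 clk=1
t2.Δ6 s8=0 s6=1 s5=1 s2=0 s3=0 s9=0 s10=1 s4=1 s1=1 s7=1 s0=1 clk=1
t2.Δ7 s8=1 s6=1 s5=1 s2=0 s3=0 s9=0 s10=1 s4=1 s1=1 s7=1 s0=1 clk=1
t3.Δ0 s8=1 s6=1 s5=1 s2=0 s3=0 s9=0 s10=1 s4=1 s1=1 s7=1 s0=1 clk=1
t3.Δ1 s8=1 s6=1 s5=1 s2=0 s3=0 s9=0 s10=1 s4=1 s1=1 s7=1 s0=1 clk=0
t4.Δ0 s8=1 s6=1 s5=1 s2=0 s3=0 s9=0 s10=1 s4=1 s1=1 s7=1 s0=1 clk=0
t4.Δ1 s8=1 s6=1 s5=1 s2=0 s3=0 s9=0 s10=1 s4=1 s1=1 s7=1 s0=1 clk=1
t4.Δ2 s8=1 s6=1 s5=1 s2=0 s3=0 s9=0 s10=0 s4=1 s1=1 s7=1 s0=1 clk=1
t4.Δ3 s8=0 s6=0 s5=1 s2=0 s3=0 s9=0 s10=0 s4=1 s1=1 s7=1 s0=1 clk=1
t4.Δ4 s8=0 s6=0 s5=1 s2=0 s3=0 s9=0 s10=0 s4=1 s1=1 s7=0 s0=1 clk=1
t4.Δ5 s8=0 s6=0 s5=1 s2=0 s3=0 s9=0 s10=0 s4=1 s1=0 s7=0 s0=1 clk=1
t4.Δ6 s8=0 s6=0 s5=1 s2=1 s3=0 s9=0 s10=0 s4=1 s1=0 s7=0 s0=1 clk=1
t4.Δ7 s8=1 s6=0 s5=1 s2=1 s3=0 s9=0 s10=0 s4=1 s1=0 s7=0 s0=1 clk=1
t5.Δ0 s8=1 s6=0 s5=1 s2=1 s3=0 s9=0 s10=0 s4=1 s1=0 s7=0 s0=1 clk=1
t5.Δ1 s8=1 s6=0 s5=1 s2=1 s3=0 s9=0 s10=0 s4=1 s1=0 s7=0 s0=1 clk=0
t6.Δ0 s8=1 s6=0 s5=1 s2=1 s3=0 s9=0 s10=0 s4=1 s1=0 s7=0 s0=1 clk=0
t6.Δ1 s8=1 s6=0 s5=1 s2=1 s3=0 s9=0 s10=0 s4=1 s1=0 s7=0 s0=1 clk=1
t6.Δ2 s8=1 s6=0 s5=1 s2=1 s3=0 s9=0 s10=1 s4=1 s1=0 s7=0 s0=1 clk=1
t6.Δ3 s8=0 s6=1 s5=1 s2=1 s3=0 s9=0 s10=1 s4=1 s1=0 s7=0 s0=1 clk=1
t6.Δ4 s8=0 s6=1 s5=1 s2=1 s3=0 s9=0 s10=1 s4=1 s1=0 s7=1 s0=1 clk=1
t6.Δ5 s8=0 s6=1 s5=1 s2=1 s3=0 s9=0 s10=1 s4=1 s1=1 s7=1 s0=1 clk=1
t6.Δ6 s8=0 s6=1 s5=1 s2=0 s3=0 s9=0 s10=1 s4=1 s1=1 s7=1 s0=1 clk=1
t6.Δ7 s8=1 s6=1 s5=1 s2=0 s3=0 s9=0 s10=1 s4=1 s1=1 s7=1 s0=1 clk=1
t7.Δ0 s8=1 s6=1 s5=1 s2=0 s3=0 s9=0 s10=1 s4=1 s1=1 s7=1 s0=1 clk=1
t7.Δ1 s8=1 s6=1 s5=1 s2=0 s3=0 s9=0 s10=1 s4=1 s1=1 s7=1 s0=1 clk=0
t8.Δ0 s8=1 s6=1 s5=1 s2=0 s3=0 s9=0 s10=1 s4=1 s1=1 s7=1 s0=1 clk=0
t8.Δ1 s8=1 s6=1 s5=1 s2=0 s3=0 s9=0 s10=1 s4=1 s1=1 s7=1 s0=1 clk=1
t8.Δ2 s8=1 s6=1 s5=1 s2=0 s3=0 s9=0 s10=0 s4=1 s1=1 s7=1 s0=1 clk=1
t8.Δ3 s8=0 s6=0 s5=1 s2=0 s3=0 s9=0 s10=0 s4=1 s1=1 s7=1 s0=1 clk=1
t8.Δ4 s8=0 s6=0 s5=1 s2=0 s3=0 s9=0 s10=0 s4=1 s1=1 s7=0 s0=1 clk=1
t8.Δ5 s8=0 s6=0 s5=1 s2=0 s3=0 s9=0 s10=0 s4=1 s1=0 s7=0 s0=1 clk=1
t8.Δ6 s8=0 s6=0 s5=1 s2=1 s3=0 s9=0 s10=0 s4=1 s1=0 s7=0 s0=1 clk=1
t8.Δ7 s8=1 s6=0 s5=1 s2=1 s3=0 s9=0 s10=0 s4=1 s1=0 s7=0 s0=1 clk=1
t9.Δ0 s8=1 s6=0 s5=1 s2=1 s3=0 s9=0 s10=0 s4=1 s1=0 s7=0 s0=1 clk=1
t9.Δ1 s8=1 s6=0 s5=1 s2=1 s3=0 s9=0 s10=0 s4=1 s1=0 s7=0 s0=1 clk=0
t10.Δ0 s8=1 s6=0 s5=1 s2=1 s3=0 s9=0 s10=0 s4=1 s1=0 s7=0 s0=1 clk=0
t10.Δ1 s8=1 s6=0 s5=1 s2=1 s3=0 s9=0 s10=0 s4=1 s1=0 s7=0 s0=1 clk=1
t10.Δ2 s8=1 s6=0 s5=1 s2=1 s3=0 s9=0 s10=1 s4=1 s1=0 s7=0 s0=1 clk=1
t10.Δ3 s8=0 s6=1 s5=1 s2=1 s3=0 s9=0 s10=1 s4=1 s1=0 s7=0 s0=1 clk=1
t10.Δ4 s8=0 s6=1 s5=1 s2=1 s3=0 s9=0 s10=1 s4=1 s1=0 s7=1 s0=1 clk=1
t10.Δ5 s8=0 s6=1 s5=1 s2=1 s3=0 s9=0 s10=1 s4=1 s1=1 s7=1 s0=1 clk=1
t10.Δ6 s8=0 s6=1 s5=1 s2=0 s3=0 s9=0 s10=1 s4=1 s1=1 s7=1 s0=1 clk=1
t10.Δ7 s8=1 s6=1 s5=1 s2=0 s3=0 s9=0 s10=1 s4=1 s1=1 s7=1 s0=1 clk=1
t11.Δ0 s8=1 s6=1 s5=1 s2=0 s3=0 s9=0 s10=1 s4=1 s1=1 s7=1 s0=1 clk=1
t11.Δ1 s8=1 s6=1 s5=1 s2=0 s3=0 s9=0 s10=1 s4=1 s1=1 s7=1 s0=1 clk=0
t12.Δ0 s8=1 s6=1 s5=1 s2=0 s3=0 s9=0 s10=1 s4=1 s1=1 s7=1 s0=1 clk=0
t12.Δ1 s8=1 s6=1 s5=1 s2=0 s3=0 s9=0 s10=1 s4=1 s1=1 s7=1 s0=1 clk=1
t12.Δ2 s8=1 s6=1 s5=1 s2=0 s3=0 s9=0 s10=0 s4=1 s1=1 s7=1 s0=1 clk=1
t12.Δ3 s8=0 s6=0 s5=1 s2=0 s3=0 s9=0 s10=0 s4=1 s1=1 s7=1 s0=1 clk=1
t12.Δ4 s8=0 s6=0 s5=1 s2=0 s3=0 s9=0 s10=0 s4=1 s1=1 s7=0 s0=1 clk=1
t12.Δ5 s8=0 s6=0 s5=1 s2=0 s3=0 s9=0 s10=0 s4=1 s1=0 s7=0 s0=1 clk=1
t12.Δ6 s8=0 s6=0 s5=1 s2=1 s3=0 s9=0 s10=0 s4=1 s1=0 s7=0 s0=1 clk=1
t12.Δ7 s8=1 s6=0 s5=1 s2=1 s3=0 s9=0 s10=0 s4=1 s1=0 s7=0 s0=1 clk=1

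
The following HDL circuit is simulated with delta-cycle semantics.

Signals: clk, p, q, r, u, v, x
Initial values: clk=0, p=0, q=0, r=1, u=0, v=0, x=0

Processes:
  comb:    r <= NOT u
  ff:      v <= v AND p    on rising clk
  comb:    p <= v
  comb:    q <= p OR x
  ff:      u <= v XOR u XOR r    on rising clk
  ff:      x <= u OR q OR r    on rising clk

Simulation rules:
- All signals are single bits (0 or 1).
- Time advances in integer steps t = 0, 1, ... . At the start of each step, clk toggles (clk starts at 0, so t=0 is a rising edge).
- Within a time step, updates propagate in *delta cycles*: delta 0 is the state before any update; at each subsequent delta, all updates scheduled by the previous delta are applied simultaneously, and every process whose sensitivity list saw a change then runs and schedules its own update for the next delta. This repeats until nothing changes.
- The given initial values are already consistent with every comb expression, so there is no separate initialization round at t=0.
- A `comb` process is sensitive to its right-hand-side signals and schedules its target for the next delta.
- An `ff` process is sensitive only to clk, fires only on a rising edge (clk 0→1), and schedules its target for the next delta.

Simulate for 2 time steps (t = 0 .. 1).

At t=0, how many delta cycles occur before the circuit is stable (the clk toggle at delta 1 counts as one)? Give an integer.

3

t0.Δ0 v=0 x=0 p=0 r=1 u=0 clk=0 q=0
t0.Δ1 v=0 x=0 p=0 r=1 u=0 clk=1 q=0
t0.Δ2 v=0 x=1 p=0 r=1 u=1 clk=1 q=0
t0.Δ3 v=0 x=1 p=0 r=0 u=1 clk=1 q=1
t1.Δ0 v=0 x=1 p=0 r=0 u=1 clk=1 q=1
t1.Δ1 v=0 x=1 p=0 r=0 u=1 clk=0 q=1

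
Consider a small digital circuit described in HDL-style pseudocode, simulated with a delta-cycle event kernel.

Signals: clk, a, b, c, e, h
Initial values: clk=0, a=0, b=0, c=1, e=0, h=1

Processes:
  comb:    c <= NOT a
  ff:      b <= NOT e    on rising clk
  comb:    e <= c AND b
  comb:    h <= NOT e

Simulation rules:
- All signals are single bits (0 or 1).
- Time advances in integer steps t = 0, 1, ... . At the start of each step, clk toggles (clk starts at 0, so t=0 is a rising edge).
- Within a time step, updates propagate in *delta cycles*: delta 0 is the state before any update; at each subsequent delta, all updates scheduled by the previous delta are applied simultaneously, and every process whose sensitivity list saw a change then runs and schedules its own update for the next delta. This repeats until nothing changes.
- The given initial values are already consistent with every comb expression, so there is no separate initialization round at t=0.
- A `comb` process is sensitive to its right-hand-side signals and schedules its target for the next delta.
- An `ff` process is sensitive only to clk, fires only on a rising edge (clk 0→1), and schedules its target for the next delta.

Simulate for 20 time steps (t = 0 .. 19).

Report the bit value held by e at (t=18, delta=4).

t0.Δ0 clk=0 h=1 b=0 a=0 e=0 c=1
t0.Δ1 clk=1 h=1 b=0 a=0 e=0 c=1
t0.Δ2 clk=1 h=1 b=1 a=0 e=0 c=1
t0.Δ3 clk=1 h=1 b=1 a=0 e=1 c=1
t0.Δ4 clk=1 h=0 b=1 a=0 e=1 c=1
t1.Δ0 clk=1 h=0 b=1 a=0 e=1 c=1
t1.Δ1 clk=0 h=0 b=1 a=0 e=1 c=1
t2.Δ0 clk=0 h=0 b=1 a=0 e=1 c=1
t2.Δ1 clk=1 h=0 b=1 a=0 e=1 c=1
t2.Δ2 clk=1 h=0 b=0 a=0 e=1 c=1
t2.Δ3 clk=1 h=0 b=0 a=0 e=0 c=1
t2.Δ4 clk=1 h=1 b=0 a=0 e=0 c=1
t3.Δ0 clk=1 h=1 b=0 a=0 e=0 c=1
t3.Δ1 clk=0 h=1 b=0 a=0 e=0 c=1
t4.Δ0 clk=0 h=1 b=0 a=0 e=0 c=1
t4.Δ1 clk=1 h=1 b=0 a=0 e=0 c=1
t4.Δ2 clk=1 h=1 b=1 a=0 e=0 c=1
t4.Δ3 clk=1 h=1 b=1 a=0 e=1 c=1
t4.Δ4 clk=1 h=0 b=1 a=0 e=1 c=1
t5.Δ0 clk=1 h=0 b=1 a=0 e=1 c=1
t5.Δ1 clk=0 h=0 b=1 a=0 e=1 c=1
t6.Δ0 clk=0 h=0 b=1 a=0 e=1 c=1
t6.Δ1 clk=1 h=0 b=1 a=0 e=1 c=1
t6.Δ2 clk=1 h=0 b=0 a=0 e=1 c=1
t6.Δ3 clk=1 h=0 b=0 a=0 e=0 c=1
t6.Δ4 clk=1 h=1 b=0 a=0 e=0 c=1
t7.Δ0 clk=1 h=1 b=0 a=0 e=0 c=1
t7.Δ1 clk=0 h=1 b=0 a=0 e=0 c=1
t8.Δ0 clk=0 h=1 b=0 a=0 e=0 c=1
t8.Δ1 clk=1 h=1 b=0 a=0 e=0 c=1
t8.Δ2 clk=1 h=1 b=1 a=0 e=0 c=1
t8.Δ3 clk=1 h=1 b=1 a=0 e=1 c=1
t8.Δ4 clk=1 h=0 b=1 a=0 e=1 c=1
t9.Δ0 clk=1 h=0 b=1 a=0 e=1 c=1
t9.Δ1 clk=0 h=0 b=1 a=0 e=1 c=1
t10.Δ0 clk=0 h=0 b=1 a=0 e=1 c=1
t10.Δ1 clk=1 h=0 b=1 a=0 e=1 c=1
t10.Δ2 clk=1 h=0 b=0 a=0 e=1 c=1
t10.Δ3 clk=1 h=0 b=0 a=0 e=0 c=1
t10.Δ4 clk=1 h=1 b=0 a=0 e=0 c=1
t11.Δ0 clk=1 h=1 b=0 a=0 e=0 c=1
t11.Δ1 clk=0 h=1 b=0 a=0 e=0 c=1
t12.Δ0 clk=0 h=1 b=0 a=0 e=0 c=1
t12.Δ1 clk=1 h=1 b=0 a=0 e=0 c=1
t12.Δ2 clk=1 h=1 b=1 a=0 e=0 c=1
t12.Δ3 clk=1 h=1 b=1 a=0 e=1 c=1
t12.Δ4 clk=1 h=0 b=1 a=0 e=1 c=1
t13.Δ0 clk=1 h=0 b=1 a=0 e=1 c=1
t13.Δ1 clk=0 h=0 b=1 a=0 e=1 c=1
t14.Δ0 clk=0 h=0 b=1 a=0 e=1 c=1
t14.Δ1 clk=1 h=0 b=1 a=0 e=1 c=1
t14.Δ2 clk=1 h=0 b=0 a=0 e=1 c=1
t14.Δ3 clk=1 h=0 b=0 a=0 e=0 c=1
t14.Δ4 clk=1 h=1 b=0 a=0 e=0 c=1
t15.Δ0 clk=1 h=1 b=0 a=0 e=0 c=1
t15.Δ1 clk=0 h=1 b=0 a=0 e=0 c=1
t16.Δ0 clk=0 h=1 b=0 a=0 e=0 c=1
t16.Δ1 clk=1 h=1 b=0 a=0 e=0 c=1
t16.Δ2 clk=1 h=1 b=1 a=0 e=0 c=1
t16.Δ3 clk=1 h=1 b=1 a=0 e=1 c=1
t16.Δ4 clk=1 h=0 b=1 a=0 e=1 c=1
t17.Δ0 clk=1 h=0 b=1 a=0 e=1 c=1
t17.Δ1 clk=0 h=0 b=1 a=0 e=1 c=1
t18.Δ0 clk=0 h=0 b=1 a=0 e=1 c=1
t18.Δ1 clk=1 h=0 b=1 a=0 e=1 c=1
t18.Δ2 clk=1 h=0 b=0 a=0 e=1 c=1
t18.Δ3 clk=1 h=0 b=0 a=0 e=0 c=1
t18.Δ4 clk=1 h=1 b=0 a=0 e=0 c=1
t19.Δ0 clk=1 h=1 b=0 a=0 e=0 c=1
t19.Δ1 clk=0 h=1 b=0 a=0 e=0 c=1

0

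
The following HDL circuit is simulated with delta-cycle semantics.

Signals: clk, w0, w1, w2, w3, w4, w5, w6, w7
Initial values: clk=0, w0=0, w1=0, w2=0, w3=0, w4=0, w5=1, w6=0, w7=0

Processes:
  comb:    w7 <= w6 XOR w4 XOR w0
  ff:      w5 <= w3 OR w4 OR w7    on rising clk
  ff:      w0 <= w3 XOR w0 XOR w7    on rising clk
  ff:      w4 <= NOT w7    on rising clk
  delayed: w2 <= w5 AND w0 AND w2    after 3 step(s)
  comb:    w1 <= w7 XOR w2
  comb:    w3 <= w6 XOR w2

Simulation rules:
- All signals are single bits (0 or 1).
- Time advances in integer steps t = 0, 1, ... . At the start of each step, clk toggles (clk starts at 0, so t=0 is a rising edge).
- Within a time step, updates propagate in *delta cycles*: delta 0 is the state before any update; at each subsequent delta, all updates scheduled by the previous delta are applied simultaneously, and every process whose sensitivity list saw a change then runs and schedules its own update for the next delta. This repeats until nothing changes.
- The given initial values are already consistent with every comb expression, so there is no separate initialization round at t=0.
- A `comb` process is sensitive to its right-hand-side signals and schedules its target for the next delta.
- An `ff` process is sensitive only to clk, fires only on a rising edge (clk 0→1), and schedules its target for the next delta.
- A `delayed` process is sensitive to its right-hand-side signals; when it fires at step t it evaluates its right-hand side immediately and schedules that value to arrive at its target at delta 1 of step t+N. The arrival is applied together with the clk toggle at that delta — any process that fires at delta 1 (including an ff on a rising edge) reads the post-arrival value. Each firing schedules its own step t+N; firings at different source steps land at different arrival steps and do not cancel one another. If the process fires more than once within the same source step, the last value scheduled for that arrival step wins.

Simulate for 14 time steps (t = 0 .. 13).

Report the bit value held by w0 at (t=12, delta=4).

0

t=0 Δ0: clk=0 w3=0 w2=0 w5=1 w0=0 w6=0 w7=0 w1=0 w4=0
  Δ1: clk:0→1
  Δ2: w5:1→0, w4:0→1
  Δ3: w7:0→1
  Δ4: w1:0→1
  (4Δ to stable)
t=1 Δ0: clk=1 w3=0 w2=0 w5=0 w0=0 w6=0 w7=1 w1=1 w4=1
  Δ1: clk:1→0
  (1Δ to stable)
t=2 Δ0: clk=0 w3=0 w2=0 w5=0 w0=0 w6=0 w7=1 w1=1 w4=1
  Δ1: clk:0→1
  Δ2: w5:0→1, w0:0→1, w4:1→0
  (2Δ to stable)
t=3 Δ0: clk=1 w3=0 w2=0 w5=1 w0=1 w6=0 w7=1 w1=1 w4=0
  Δ1: clk:1→0
  (1Δ to stable)
t=4 Δ0: clk=0 w3=0 w2=0 w5=1 w0=1 w6=0 w7=1 w1=1 w4=0
  Δ1: clk:0→1
  Δ2: w0:1→0
  Δ3: w7:1→0
  Δ4: w1:1→0
  (4Δ to stable)
t=5 Δ0: clk=1 w3=0 w2=0 w5=1 w0=0 w6=0 w7=0 w1=0 w4=0
  Δ1: clk:1→0
  (1Δ to stable)
t=6 Δ0: clk=0 w3=0 w2=0 w5=1 w0=0 w6=0 w7=0 w1=0 w4=0
  Δ1: clk:0→1
  Δ2: w5:1→0, w4:0→1
  Δ3: w7:0→1
  Δ4: w1:0→1
  (4Δ to stable)
t=7 Δ0: clk=1 w3=0 w2=0 w5=0 w0=0 w6=0 w7=1 w1=1 w4=1
  Δ1: clk:1→0
  (1Δ to stable)
t=8 Δ0: clk=0 w3=0 w2=0 w5=0 w0=0 w6=0 w7=1 w1=1 w4=1
  Δ1: clk:0→1
  Δ2: w5:0→1, w0:0→1, w4:1→0
  (2Δ to stable)
t=9 Δ0: clk=1 w3=0 w2=0 w5=1 w0=1 w6=0 w7=1 w1=1 w4=0
  Δ1: clk:1→0
  (1Δ to stable)
t=10 Δ0: clk=0 w3=0 w2=0 w5=1 w0=1 w6=0 w7=1 w1=1 w4=0
  Δ1: clk:0→1
  Δ2: w0:1→0
  Δ3: w7:1→0
  Δ4: w1:1→0
  (4Δ to stable)
t=11 Δ0: clk=1 w3=0 w2=0 w5=1 w0=0 w6=0 w7=0 w1=0 w4=0
  Δ1: clk:1→0
  (1Δ to stable)
t=12 Δ0: clk=0 w3=0 w2=0 w5=1 w0=0 w6=0 w7=0 w1=0 w4=0
  Δ1: clk:0→1
  Δ2: w5:1→0, w4:0→1
  Δ3: w7:0→1
  Δ4: w1:0→1
  (4Δ to stable)
t=13 Δ0: clk=1 w3=0 w2=0 w5=0 w0=0 w6=0 w7=1 w1=1 w4=1
  Δ1: clk:1→0
  (1Δ to stable)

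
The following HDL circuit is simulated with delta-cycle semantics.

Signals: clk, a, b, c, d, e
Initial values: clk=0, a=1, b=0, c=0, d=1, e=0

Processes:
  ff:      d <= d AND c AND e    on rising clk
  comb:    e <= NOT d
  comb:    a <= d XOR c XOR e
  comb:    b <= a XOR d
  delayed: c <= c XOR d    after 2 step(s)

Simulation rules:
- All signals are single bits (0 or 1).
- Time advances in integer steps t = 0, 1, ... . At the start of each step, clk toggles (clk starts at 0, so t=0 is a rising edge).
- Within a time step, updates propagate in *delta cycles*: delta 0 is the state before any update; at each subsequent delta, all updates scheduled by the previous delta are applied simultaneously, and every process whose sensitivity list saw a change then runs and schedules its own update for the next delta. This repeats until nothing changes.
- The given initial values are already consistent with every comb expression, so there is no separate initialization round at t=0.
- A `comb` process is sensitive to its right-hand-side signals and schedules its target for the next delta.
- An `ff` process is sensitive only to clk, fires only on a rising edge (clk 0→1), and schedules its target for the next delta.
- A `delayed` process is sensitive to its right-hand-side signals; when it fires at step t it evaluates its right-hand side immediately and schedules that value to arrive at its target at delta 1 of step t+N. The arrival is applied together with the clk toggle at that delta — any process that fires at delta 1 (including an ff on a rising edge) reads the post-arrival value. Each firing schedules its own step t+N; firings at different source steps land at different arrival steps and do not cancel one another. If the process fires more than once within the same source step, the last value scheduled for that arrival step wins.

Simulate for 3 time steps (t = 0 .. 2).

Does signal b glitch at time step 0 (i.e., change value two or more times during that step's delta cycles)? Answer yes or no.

yes

t0.Δ0 a=1 clk=0 e=0 b=0 c=0 d=1
t0.Δ1 a=1 clk=1 e=0 b=0 c=0 d=1
t0.Δ2 a=1 clk=1 e=0 b=0 c=0 d=0
t0.Δ3 a=0 clk=1 e=1 b=1 c=0 d=0
t0.Δ4 a=1 clk=1 e=1 b=0 c=0 d=0
t0.Δ5 a=1 clk=1 e=1 b=1 c=0 d=0
t1.Δ0 a=1 clk=1 e=1 b=1 c=0 d=0
t1.Δ1 a=1 clk=0 e=1 b=1 c=0 d=0
t2.Δ0 a=1 clk=0 e=1 b=1 c=0 d=0
t2.Δ1 a=1 clk=1 e=1 b=1 c=0 d=0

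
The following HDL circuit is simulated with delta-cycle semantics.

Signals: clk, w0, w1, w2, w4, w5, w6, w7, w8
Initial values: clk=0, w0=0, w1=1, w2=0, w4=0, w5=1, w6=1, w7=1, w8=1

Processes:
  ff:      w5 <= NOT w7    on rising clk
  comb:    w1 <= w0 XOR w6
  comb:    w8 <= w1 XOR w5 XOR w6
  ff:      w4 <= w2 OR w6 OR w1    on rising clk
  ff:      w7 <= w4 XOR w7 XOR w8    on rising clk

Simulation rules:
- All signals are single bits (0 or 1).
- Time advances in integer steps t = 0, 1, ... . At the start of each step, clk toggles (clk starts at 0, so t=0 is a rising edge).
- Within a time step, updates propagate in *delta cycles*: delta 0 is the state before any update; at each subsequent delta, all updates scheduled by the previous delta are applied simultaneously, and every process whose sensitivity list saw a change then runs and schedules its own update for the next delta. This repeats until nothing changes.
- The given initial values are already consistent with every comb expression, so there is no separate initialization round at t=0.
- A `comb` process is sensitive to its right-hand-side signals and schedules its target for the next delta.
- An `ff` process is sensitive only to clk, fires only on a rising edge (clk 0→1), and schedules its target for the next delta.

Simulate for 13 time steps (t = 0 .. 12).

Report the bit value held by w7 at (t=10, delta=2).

t=0 Δ0: w6=1 clk=0 w0=0 w4=0 w7=1 w8=1 w2=0 w1=1 w5=1
  Δ1: clk:0→1
  Δ2: w4:0→1, w7:1→0, w5:1→0
  Δ3: w8:1→0
  (3Δ to stable)
t=1 Δ0: w6=1 clk=1 w0=0 w4=1 w7=0 w8=0 w2=0 w1=1 w5=0
  Δ1: clk:1→0
  (1Δ to stable)
t=2 Δ0: w6=1 clk=0 w0=0 w4=1 w7=0 w8=0 w2=0 w1=1 w5=0
  Δ1: clk:0→1
  Δ2: w7:0→1, w5:0→1
  Δ3: w8:0→1
  (3Δ to stable)
t=3 Δ0: w6=1 clk=1 w0=0 w4=1 w7=1 w8=1 w2=0 w1=1 w5=1
  Δ1: clk:1→0
  (1Δ to stable)
t=4 Δ0: w6=1 clk=0 w0=0 w4=1 w7=1 w8=1 w2=0 w1=1 w5=1
  Δ1: clk:0→1
  Δ2: w5:1→0
  Δ3: w8:1→0
  (3Δ to stable)
t=5 Δ0: w6=1 clk=1 w0=0 w4=1 w7=1 w8=0 w2=0 w1=1 w5=0
  Δ1: clk:1→0
  (1Δ to stable)
t=6 Δ0: w6=1 clk=0 w0=0 w4=1 w7=1 w8=0 w2=0 w1=1 w5=0
  Δ1: clk:0→1
  Δ2: w7:1→0
  (2Δ to stable)
t=7 Δ0: w6=1 clk=1 w0=0 w4=1 w7=0 w8=0 w2=0 w1=1 w5=0
  Δ1: clk:1→0
  (1Δ to stable)
t=8 Δ0: w6=1 clk=0 w0=0 w4=1 w7=0 w8=0 w2=0 w1=1 w5=0
  Δ1: clk:0→1
  Δ2: w7:0→1, w5:0→1
  Δ3: w8:0→1
  (3Δ to stable)
t=9 Δ0: w6=1 clk=1 w0=0 w4=1 w7=1 w8=1 w2=0 w1=1 w5=1
  Δ1: clk:1→0
  (1Δ to stable)
t=10 Δ0: w6=1 clk=0 w0=0 w4=1 w7=1 w8=1 w2=0 w1=1 w5=1
  Δ1: clk:0→1
  Δ2: w5:1→0
  Δ3: w8:1→0
  (3Δ to stable)
t=11 Δ0: w6=1 clk=1 w0=0 w4=1 w7=1 w8=0 w2=0 w1=1 w5=0
  Δ1: clk:1→0
  (1Δ to stable)
t=12 Δ0: w6=1 clk=0 w0=0 w4=1 w7=1 w8=0 w2=0 w1=1 w5=0
  Δ1: clk:0→1
  Δ2: w7:1→0
  (2Δ to stable)

1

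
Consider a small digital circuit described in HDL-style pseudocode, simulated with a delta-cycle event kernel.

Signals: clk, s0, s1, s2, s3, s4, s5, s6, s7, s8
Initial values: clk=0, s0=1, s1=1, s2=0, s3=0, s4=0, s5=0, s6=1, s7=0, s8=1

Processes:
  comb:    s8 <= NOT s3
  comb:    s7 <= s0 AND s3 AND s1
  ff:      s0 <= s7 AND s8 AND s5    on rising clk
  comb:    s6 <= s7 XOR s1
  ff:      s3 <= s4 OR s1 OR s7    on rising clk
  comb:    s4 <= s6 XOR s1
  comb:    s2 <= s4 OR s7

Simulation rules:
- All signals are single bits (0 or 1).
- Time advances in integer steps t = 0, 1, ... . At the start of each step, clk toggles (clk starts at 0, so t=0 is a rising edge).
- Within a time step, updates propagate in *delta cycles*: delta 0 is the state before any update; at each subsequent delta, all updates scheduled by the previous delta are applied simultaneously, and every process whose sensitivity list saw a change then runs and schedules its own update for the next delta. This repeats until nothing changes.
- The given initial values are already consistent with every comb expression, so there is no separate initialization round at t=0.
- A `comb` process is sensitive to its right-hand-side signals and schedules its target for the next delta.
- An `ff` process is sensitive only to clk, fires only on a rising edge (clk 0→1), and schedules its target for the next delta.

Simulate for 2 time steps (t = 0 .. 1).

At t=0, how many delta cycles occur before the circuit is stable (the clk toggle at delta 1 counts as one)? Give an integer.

t0.Δ0 s1=1 s5=0 s8=1 s3=0 s0=1 s6=1 s4=0 s7=0 clk=0 s2=0
t0.Δ1 s1=1 s5=0 s8=1 s3=0 s0=1 s6=1 s4=0 s7=0 clk=1 s2=0
t0.Δ2 s1=1 s5=0 s8=1 s3=1 s0=0 s6=1 s4=0 s7=0 clk=1 s2=0
t0.Δ3 s1=1 s5=0 s8=0 s3=1 s0=0 s6=1 s4=0 s7=0 clk=1 s2=0
t1.Δ0 s1=1 s5=0 s8=0 s3=1 s0=0 s6=1 s4=0 s7=0 clk=1 s2=0
t1.Δ1 s1=1 s5=0 s8=0 s3=1 s0=0 s6=1 s4=0 s7=0 clk=0 s2=0

3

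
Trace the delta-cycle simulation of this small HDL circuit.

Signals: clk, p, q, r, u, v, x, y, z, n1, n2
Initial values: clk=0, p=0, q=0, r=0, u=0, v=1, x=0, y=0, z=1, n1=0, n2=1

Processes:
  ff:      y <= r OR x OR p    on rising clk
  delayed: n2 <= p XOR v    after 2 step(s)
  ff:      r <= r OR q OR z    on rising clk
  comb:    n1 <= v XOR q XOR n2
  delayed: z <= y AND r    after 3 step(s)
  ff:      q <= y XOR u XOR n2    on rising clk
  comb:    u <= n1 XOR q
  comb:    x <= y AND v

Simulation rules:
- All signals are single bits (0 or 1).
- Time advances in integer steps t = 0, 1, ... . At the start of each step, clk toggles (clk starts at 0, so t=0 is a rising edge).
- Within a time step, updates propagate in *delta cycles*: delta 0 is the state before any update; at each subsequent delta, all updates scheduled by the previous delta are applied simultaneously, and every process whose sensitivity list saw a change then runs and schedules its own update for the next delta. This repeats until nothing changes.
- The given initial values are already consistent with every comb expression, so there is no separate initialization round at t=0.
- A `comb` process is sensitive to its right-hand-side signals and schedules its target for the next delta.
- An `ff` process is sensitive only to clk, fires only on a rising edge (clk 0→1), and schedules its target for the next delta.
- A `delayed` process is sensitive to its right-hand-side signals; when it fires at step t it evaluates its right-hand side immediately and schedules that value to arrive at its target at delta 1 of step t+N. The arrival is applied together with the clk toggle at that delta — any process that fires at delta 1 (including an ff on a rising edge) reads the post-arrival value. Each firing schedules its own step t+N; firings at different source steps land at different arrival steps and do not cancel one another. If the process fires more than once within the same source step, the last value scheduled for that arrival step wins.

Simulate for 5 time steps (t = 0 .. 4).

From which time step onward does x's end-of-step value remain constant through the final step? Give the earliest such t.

t=0 Δ0: y=0 n2=1 v=1 q=0 u=0 n1=0 z=1 clk=0 r=0 x=0 p=0
  Δ1: clk:0→1
  Δ2: q:0→1, r:0→1
  Δ3: u:0→1, n1:0→1
  Δ4: u:1→0
  (4Δ to stable)
t=1 Δ0: y=0 n2=1 v=1 q=1 u=0 n1=1 z=1 clk=1 r=1 x=0 p=0
  Δ1: clk:1→0
  (1Δ to stable)
t=2 Δ0: y=0 n2=1 v=1 q=1 u=0 n1=1 z=1 clk=0 r=1 x=0 p=0
  Δ1: clk:0→1
  Δ2: y:0→1
  Δ3: x:0→1
  (3Δ to stable)
t=3 Δ0: y=1 n2=1 v=1 q=1 u=0 n1=1 z=1 clk=1 r=1 x=1 p=0
  Δ1: z:1→0, clk:1→0
  (1Δ to stable)
t=4 Δ0: y=1 n2=1 v=1 q=1 u=0 n1=1 z=0 clk=0 r=1 x=1 p=0
  Δ1: clk:0→1
  Δ2: q:1→0
  Δ3: u:0→1, n1:1→0
  Δ4: u:1→0
  (4Δ to stable)

2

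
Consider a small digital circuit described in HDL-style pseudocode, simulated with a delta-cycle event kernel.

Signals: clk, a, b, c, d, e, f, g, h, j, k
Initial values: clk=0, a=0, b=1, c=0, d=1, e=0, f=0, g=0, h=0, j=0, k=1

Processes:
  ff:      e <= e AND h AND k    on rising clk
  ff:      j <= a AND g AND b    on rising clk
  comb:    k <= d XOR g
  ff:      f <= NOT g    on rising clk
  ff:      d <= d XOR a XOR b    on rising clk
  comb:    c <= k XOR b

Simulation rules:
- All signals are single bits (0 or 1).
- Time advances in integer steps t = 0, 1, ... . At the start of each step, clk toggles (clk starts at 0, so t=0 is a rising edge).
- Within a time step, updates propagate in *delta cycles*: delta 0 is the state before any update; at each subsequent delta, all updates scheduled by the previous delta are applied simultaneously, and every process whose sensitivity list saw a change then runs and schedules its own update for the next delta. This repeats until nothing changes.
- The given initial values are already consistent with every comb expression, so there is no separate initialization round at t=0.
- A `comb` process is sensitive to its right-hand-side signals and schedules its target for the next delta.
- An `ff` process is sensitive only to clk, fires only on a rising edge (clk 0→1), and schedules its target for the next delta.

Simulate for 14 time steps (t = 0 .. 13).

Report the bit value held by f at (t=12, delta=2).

t=0 Δ0: a=0 clk=0 j=0 c=0 d=1 k=1 g=0 b=1 f=0 e=0 h=0
  Δ1: clk:0→1
  Δ2: d:1→0, f:0→1
  Δ3: k:1→0
  Δ4: c:0→1
  (4Δ to stable)
t=1 Δ0: a=0 clk=1 j=0 c=1 d=0 k=0 g=0 b=1 f=1 e=0 h=0
  Δ1: clk:1→0
  (1Δ to stable)
t=2 Δ0: a=0 clk=0 j=0 c=1 d=0 k=0 g=0 b=1 f=1 e=0 h=0
  Δ1: clk:0→1
  Δ2: d:0→1
  Δ3: k:0→1
  Δ4: c:1→0
  (4Δ to stable)
t=3 Δ0: a=0 clk=1 j=0 c=0 d=1 k=1 g=0 b=1 f=1 e=0 h=0
  Δ1: clk:1→0
  (1Δ to stable)
t=4 Δ0: a=0 clk=0 j=0 c=0 d=1 k=1 g=0 b=1 f=1 e=0 h=0
  Δ1: clk:0→1
  Δ2: d:1→0
  Δ3: k:1→0
  Δ4: c:0→1
  (4Δ to stable)
t=5 Δ0: a=0 clk=1 j=0 c=1 d=0 k=0 g=0 b=1 f=1 e=0 h=0
  Δ1: clk:1→0
  (1Δ to stable)
t=6 Δ0: a=0 clk=0 j=0 c=1 d=0 k=0 g=0 b=1 f=1 e=0 h=0
  Δ1: clk:0→1
  Δ2: d:0→1
  Δ3: k:0→1
  Δ4: c:1→0
  (4Δ to stable)
t=7 Δ0: a=0 clk=1 j=0 c=0 d=1 k=1 g=0 b=1 f=1 e=0 h=0
  Δ1: clk:1→0
  (1Δ to stable)
t=8 Δ0: a=0 clk=0 j=0 c=0 d=1 k=1 g=0 b=1 f=1 e=0 h=0
  Δ1: clk:0→1
  Δ2: d:1→0
  Δ3: k:1→0
  Δ4: c:0→1
  (4Δ to stable)
t=9 Δ0: a=0 clk=1 j=0 c=1 d=0 k=0 g=0 b=1 f=1 e=0 h=0
  Δ1: clk:1→0
  (1Δ to stable)
t=10 Δ0: a=0 clk=0 j=0 c=1 d=0 k=0 g=0 b=1 f=1 e=0 h=0
  Δ1: clk:0→1
  Δ2: d:0→1
  Δ3: k:0→1
  Δ4: c:1→0
  (4Δ to stable)
t=11 Δ0: a=0 clk=1 j=0 c=0 d=1 k=1 g=0 b=1 f=1 e=0 h=0
  Δ1: clk:1→0
  (1Δ to stable)
t=12 Δ0: a=0 clk=0 j=0 c=0 d=1 k=1 g=0 b=1 f=1 e=0 h=0
  Δ1: clk:0→1
  Δ2: d:1→0
  Δ3: k:1→0
  Δ4: c:0→1
  (4Δ to stable)
t=13 Δ0: a=0 clk=1 j=0 c=1 d=0 k=0 g=0 b=1 f=1 e=0 h=0
  Δ1: clk:1→0
  (1Δ to stable)

1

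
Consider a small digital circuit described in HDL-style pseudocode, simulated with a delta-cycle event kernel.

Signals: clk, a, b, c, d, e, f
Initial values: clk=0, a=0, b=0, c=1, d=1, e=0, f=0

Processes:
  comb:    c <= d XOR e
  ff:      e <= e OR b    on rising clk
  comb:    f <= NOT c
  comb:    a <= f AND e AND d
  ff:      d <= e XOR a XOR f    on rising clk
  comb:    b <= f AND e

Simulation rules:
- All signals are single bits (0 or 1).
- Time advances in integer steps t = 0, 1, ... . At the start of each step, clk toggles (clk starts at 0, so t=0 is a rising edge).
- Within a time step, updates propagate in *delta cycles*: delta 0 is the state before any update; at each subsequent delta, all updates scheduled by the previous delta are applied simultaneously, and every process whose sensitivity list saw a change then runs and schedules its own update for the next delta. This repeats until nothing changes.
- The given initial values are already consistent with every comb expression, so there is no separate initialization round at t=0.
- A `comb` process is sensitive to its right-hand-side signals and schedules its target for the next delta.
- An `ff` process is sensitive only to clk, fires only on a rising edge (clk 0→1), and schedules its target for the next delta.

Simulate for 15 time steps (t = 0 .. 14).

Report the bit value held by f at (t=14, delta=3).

[bits: a,clk,f,b,c,e,d]
t=0: Δ0=0000101 Δ1=0100101 Δ2=0100100 Δ3=0100000 Δ4=0110000 | 4Δ
t=1: Δ0=0110000 Δ1=0010000 | 1Δ
t=2: Δ0=0010000 Δ1=0110000 Δ2=0110001 Δ3=0110101 Δ4=0100101 | 4Δ
t=3: Δ0=0100101 Δ1=0000101 | 1Δ
t=4: Δ0=0000101 Δ1=0100101 Δ2=0100100 Δ3=0100000 Δ4=0110000 | 4Δ
t=5: Δ0=0110000 Δ1=0010000 | 1Δ
t=6: Δ0=0010000 Δ1=0110000 Δ2=0110001 Δ3=0110101 Δ4=0100101 | 4Δ
t=7: Δ0=0100101 Δ1=0000101 | 1Δ
t=8: Δ0=0000101 Δ1=0100101 Δ2=0100100 Δ3=0100000 Δ4=0110000 | 4Δ
t=9: Δ0=0110000 Δ1=0010000 | 1Δ
t=10: Δ0=0010000 Δ1=0110000 Δ2=0110001 Δ3=0110101 Δ4=0100101 | 4Δ
t=11: Δ0=0100101 Δ1=0000101 | 1Δ
t=12: Δ0=0000101 Δ1=0100101 Δ2=0100100 Δ3=0100000 Δ4=0110000 | 4Δ
t=13: Δ0=0110000 Δ1=0010000 | 1Δ
t=14: Δ0=0010000 Δ1=0110000 Δ2=0110001 Δ3=0110101 Δ4=0100101 | 4Δ

1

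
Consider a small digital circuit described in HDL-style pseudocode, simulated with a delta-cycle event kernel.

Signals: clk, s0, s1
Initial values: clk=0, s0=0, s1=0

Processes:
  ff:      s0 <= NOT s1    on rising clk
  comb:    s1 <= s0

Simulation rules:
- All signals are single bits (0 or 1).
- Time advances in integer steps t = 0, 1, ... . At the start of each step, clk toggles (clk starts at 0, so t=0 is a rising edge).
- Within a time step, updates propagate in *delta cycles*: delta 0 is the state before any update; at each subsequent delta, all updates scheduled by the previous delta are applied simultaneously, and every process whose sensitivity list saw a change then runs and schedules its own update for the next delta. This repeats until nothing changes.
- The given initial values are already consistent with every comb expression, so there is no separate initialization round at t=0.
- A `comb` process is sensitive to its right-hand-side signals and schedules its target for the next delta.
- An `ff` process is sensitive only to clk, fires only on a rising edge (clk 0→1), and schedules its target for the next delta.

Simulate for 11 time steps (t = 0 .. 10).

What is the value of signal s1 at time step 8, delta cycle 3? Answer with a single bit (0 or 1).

t0.Δ0 clk=0 s0=0 s1=0
t0.Δ1 clk=1 s0=0 s1=0
t0.Δ2 clk=1 s0=1 s1=0
t0.Δ3 clk=1 s0=1 s1=1
t1.Δ0 clk=1 s0=1 s1=1
t1.Δ1 clk=0 s0=1 s1=1
t2.Δ0 clk=0 s0=1 s1=1
t2.Δ1 clk=1 s0=1 s1=1
t2.Δ2 clk=1 s0=0 s1=1
t2.Δ3 clk=1 s0=0 s1=0
t3.Δ0 clk=1 s0=0 s1=0
t3.Δ1 clk=0 s0=0 s1=0
t4.Δ0 clk=0 s0=0 s1=0
t4.Δ1 clk=1 s0=0 s1=0
t4.Δ2 clk=1 s0=1 s1=0
t4.Δ3 clk=1 s0=1 s1=1
t5.Δ0 clk=1 s0=1 s1=1
t5.Δ1 clk=0 s0=1 s1=1
t6.Δ0 clk=0 s0=1 s1=1
t6.Δ1 clk=1 s0=1 s1=1
t6.Δ2 clk=1 s0=0 s1=1
t6.Δ3 clk=1 s0=0 s1=0
t7.Δ0 clk=1 s0=0 s1=0
t7.Δ1 clk=0 s0=0 s1=0
t8.Δ0 clk=0 s0=0 s1=0
t8.Δ1 clk=1 s0=0 s1=0
t8.Δ2 clk=1 s0=1 s1=0
t8.Δ3 clk=1 s0=1 s1=1
t9.Δ0 clk=1 s0=1 s1=1
t9.Δ1 clk=0 s0=1 s1=1
t10.Δ0 clk=0 s0=1 s1=1
t10.Δ1 clk=1 s0=1 s1=1
t10.Δ2 clk=1 s0=0 s1=1
t10.Δ3 clk=1 s0=0 s1=0

1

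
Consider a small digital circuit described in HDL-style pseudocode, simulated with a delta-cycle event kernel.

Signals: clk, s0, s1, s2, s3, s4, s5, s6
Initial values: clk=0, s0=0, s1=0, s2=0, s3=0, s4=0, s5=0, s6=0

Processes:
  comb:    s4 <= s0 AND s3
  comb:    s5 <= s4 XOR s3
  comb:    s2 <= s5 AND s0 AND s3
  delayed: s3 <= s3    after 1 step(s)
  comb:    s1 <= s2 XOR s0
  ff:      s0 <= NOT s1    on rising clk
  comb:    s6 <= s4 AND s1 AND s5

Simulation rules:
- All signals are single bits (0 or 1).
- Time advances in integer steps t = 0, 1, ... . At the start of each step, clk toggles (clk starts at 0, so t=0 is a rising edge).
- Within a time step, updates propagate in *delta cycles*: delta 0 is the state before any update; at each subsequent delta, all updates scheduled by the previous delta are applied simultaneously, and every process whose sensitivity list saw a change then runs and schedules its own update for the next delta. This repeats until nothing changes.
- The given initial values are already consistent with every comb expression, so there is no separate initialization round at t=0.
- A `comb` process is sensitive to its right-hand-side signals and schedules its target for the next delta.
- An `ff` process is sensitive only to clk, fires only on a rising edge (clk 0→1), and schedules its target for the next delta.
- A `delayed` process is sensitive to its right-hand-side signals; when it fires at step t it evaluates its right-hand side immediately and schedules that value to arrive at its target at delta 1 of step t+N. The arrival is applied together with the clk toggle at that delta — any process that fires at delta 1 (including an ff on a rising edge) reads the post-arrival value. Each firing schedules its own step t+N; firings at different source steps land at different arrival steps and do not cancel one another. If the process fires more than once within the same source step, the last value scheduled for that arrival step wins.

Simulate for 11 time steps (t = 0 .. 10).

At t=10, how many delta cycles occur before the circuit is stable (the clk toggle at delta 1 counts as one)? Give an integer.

3

[bits: s6,s1,s3,s2,clk,s0,s5,s4]
t=0: Δ0=00000000 Δ1=00001000 Δ2=00001100 Δ3=01001100 | 3Δ
t=1: Δ0=01001100 Δ1=01000100 | 1Δ
t=2: Δ0=01000100 Δ1=01001100 Δ2=01001000 Δ3=00001000 | 3Δ
t=3: Δ0=00001000 Δ1=00000000 | 1Δ
t=4: Δ0=00000000 Δ1=00001000 Δ2=00001100 Δ3=01001100 | 3Δ
t=5: Δ0=01001100 Δ1=01000100 | 1Δ
t=6: Δ0=01000100 Δ1=01001100 Δ2=01001000 Δ3=00001000 | 3Δ
t=7: Δ0=00001000 Δ1=00000000 | 1Δ
t=8: Δ0=00000000 Δ1=00001000 Δ2=00001100 Δ3=01001100 | 3Δ
t=9: Δ0=01001100 Δ1=01000100 | 1Δ
t=10: Δ0=01000100 Δ1=01001100 Δ2=01001000 Δ3=00001000 | 3Δ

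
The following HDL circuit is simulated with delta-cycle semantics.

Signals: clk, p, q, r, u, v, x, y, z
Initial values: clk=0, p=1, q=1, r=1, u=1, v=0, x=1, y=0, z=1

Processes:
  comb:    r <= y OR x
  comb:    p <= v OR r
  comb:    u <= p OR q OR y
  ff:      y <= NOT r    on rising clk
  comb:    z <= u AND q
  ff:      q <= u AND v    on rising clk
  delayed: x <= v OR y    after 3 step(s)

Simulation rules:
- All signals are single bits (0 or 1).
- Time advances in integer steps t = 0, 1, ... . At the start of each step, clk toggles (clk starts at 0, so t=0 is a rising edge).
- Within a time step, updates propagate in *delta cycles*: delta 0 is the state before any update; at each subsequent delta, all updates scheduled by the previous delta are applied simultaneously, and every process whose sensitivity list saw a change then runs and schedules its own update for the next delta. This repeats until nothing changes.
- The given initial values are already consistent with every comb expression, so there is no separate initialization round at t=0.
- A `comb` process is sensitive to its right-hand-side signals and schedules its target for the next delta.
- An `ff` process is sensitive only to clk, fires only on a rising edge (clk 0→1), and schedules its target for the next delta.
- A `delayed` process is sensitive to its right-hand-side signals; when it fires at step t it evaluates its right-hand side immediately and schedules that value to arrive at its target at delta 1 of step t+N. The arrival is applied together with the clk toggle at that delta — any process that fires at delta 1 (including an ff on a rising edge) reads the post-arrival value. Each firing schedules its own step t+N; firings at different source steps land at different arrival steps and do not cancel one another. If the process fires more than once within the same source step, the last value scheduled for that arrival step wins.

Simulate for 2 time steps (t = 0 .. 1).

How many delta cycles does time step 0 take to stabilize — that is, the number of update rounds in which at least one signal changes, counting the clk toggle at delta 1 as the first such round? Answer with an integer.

t=0 Δ0: v=0 u=1 r=1 q=1 clk=0 p=1 y=0 x=1 z=1
  Δ1: clk:0→1
  Δ2: q:1→0
  Δ3: z:1→0
  (3Δ to stable)
t=1 Δ0: v=0 u=1 r=1 q=0 clk=1 p=1 y=0 x=1 z=0
  Δ1: clk:1→0
  (1Δ to stable)

3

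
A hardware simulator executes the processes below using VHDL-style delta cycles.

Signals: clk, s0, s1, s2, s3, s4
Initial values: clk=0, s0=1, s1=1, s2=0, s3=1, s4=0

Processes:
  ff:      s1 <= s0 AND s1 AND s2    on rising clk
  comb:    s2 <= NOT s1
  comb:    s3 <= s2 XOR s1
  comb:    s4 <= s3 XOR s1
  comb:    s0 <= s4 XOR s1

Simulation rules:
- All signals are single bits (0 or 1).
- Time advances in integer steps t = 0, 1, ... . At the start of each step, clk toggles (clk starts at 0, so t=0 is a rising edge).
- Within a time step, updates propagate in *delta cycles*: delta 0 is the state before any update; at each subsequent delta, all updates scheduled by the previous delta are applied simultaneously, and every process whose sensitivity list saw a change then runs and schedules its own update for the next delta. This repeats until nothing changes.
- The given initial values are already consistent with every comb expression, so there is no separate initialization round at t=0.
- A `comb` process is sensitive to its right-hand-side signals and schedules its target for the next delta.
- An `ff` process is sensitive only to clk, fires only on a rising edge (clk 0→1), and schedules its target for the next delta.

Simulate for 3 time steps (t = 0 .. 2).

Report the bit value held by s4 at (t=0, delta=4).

0

t0.Δ0 s0=1 s4=0 s2=0 s3=1 clk=0 s1=1
t0.Δ1 s0=1 s4=0 s2=0 s3=1 clk=1 s1=1
t0.Δ2 s0=1 s4=0 s2=0 s3=1 clk=1 s1=0
t0.Δ3 s0=0 s4=1 s2=1 s3=0 clk=1 s1=0
t0.Δ4 s0=1 s4=0 s2=1 s3=1 clk=1 s1=0
t0.Δ5 s0=0 s4=1 s2=1 s3=1 clk=1 s1=0
t0.Δ6 s0=1 s4=1 s2=1 s3=1 clk=1 s1=0
t1.Δ0 s0=1 s4=1 s2=1 s3=1 clk=1 s1=0
t1.Δ1 s0=1 s4=1 s2=1 s3=1 clk=0 s1=0
t2.Δ0 s0=1 s4=1 s2=1 s3=1 clk=0 s1=0
t2.Δ1 s0=1 s4=1 s2=1 s3=1 clk=1 s1=0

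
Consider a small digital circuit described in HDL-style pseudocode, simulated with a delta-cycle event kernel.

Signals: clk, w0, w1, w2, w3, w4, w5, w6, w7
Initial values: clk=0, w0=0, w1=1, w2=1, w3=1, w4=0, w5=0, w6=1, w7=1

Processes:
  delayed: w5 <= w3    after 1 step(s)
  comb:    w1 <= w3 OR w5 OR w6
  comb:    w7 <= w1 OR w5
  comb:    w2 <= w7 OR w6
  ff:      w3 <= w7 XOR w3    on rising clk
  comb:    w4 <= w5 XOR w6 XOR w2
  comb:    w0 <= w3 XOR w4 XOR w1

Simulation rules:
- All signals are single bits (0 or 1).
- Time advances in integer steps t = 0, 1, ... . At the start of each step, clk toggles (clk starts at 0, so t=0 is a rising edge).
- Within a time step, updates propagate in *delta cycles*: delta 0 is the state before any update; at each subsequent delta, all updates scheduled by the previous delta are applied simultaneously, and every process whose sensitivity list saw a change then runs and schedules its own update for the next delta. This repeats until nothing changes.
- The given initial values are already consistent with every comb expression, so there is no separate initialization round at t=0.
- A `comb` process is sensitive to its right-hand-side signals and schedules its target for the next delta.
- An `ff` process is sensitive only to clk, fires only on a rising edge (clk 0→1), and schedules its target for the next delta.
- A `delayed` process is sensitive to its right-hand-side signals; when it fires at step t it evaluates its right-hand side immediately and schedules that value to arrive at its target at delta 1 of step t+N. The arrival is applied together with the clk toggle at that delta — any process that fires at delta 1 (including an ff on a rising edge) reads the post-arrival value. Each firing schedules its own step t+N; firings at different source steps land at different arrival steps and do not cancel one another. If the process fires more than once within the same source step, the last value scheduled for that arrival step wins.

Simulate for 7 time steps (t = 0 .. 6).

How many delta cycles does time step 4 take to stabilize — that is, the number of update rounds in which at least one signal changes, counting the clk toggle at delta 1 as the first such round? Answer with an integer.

3

t0.Δ0 w4=0 w6=1 w0=0 w3=1 w5=0 w7=1 w1=1 clk=0 w2=1
t0.Δ1 w4=0 w6=1 w0=0 w3=1 w5=0 w7=1 w1=1 clk=1 w2=1
t0.Δ2 w4=0 w6=1 w0=0 w3=0 w5=0 w7=1 w1=1 clk=1 w2=1
t0.Δ3 w4=0 w6=1 w0=1 w3=0 w5=0 w7=1 w1=1 clk=1 w2=1
t1.Δ0 w4=0 w6=1 w0=1 w3=0 w5=0 w7=1 w1=1 clk=1 w2=1
t1.Δ1 w4=0 w6=1 w0=1 w3=0 w5=0 w7=1 w1=1 clk=0 w2=1
t2.Δ0 w4=0 w6=1 w0=1 w3=0 w5=0 w7=1 w1=1 clk=0 w2=1
t2.Δ1 w4=0 w6=1 w0=1 w3=0 w5=0 w7=1 w1=1 clk=1 w2=1
t2.Δ2 w4=0 w6=1 w0=1 w3=1 w5=0 w7=1 w1=1 clk=1 w2=1
t2.Δ3 w4=0 w6=1 w0=0 w3=1 w5=0 w7=1 w1=1 clk=1 w2=1
t3.Δ0 w4=0 w6=1 w0=0 w3=1 w5=0 w7=1 w1=1 clk=1 w2=1
t3.Δ1 w4=0 w6=1 w0=0 w3=1 w5=1 w7=1 w1=1 clk=0 w2=1
t3.Δ2 w4=1 w6=1 w0=0 w3=1 w5=1 w7=1 w1=1 clk=0 w2=1
t3.Δ3 w4=1 w6=1 w0=1 w3=1 w5=1 w7=1 w1=1 clk=0 w2=1
t4.Δ0 w4=1 w6=1 w0=1 w3=1 w5=1 w7=1 w1=1 clk=0 w2=1
t4.Δ1 w4=1 w6=1 w0=1 w3=1 w5=1 w7=1 w1=1 clk=1 w2=1
t4.Δ2 w4=1 w6=1 w0=1 w3=0 w5=1 w7=1 w1=1 clk=1 w2=1
t4.Δ3 w4=1 w6=1 w0=0 w3=0 w5=1 w7=1 w1=1 clk=1 w2=1
t5.Δ0 w4=1 w6=1 w0=0 w3=0 w5=1 w7=1 w1=1 clk=1 w2=1
t5.Δ1 w4=1 w6=1 w0=0 w3=0 w5=0 w7=1 w1=1 clk=0 w2=1
t5.Δ2 w4=0 w6=1 w0=0 w3=0 w5=0 w7=1 w1=1 clk=0 w2=1
t5.Δ3 w4=0 w6=1 w0=1 w3=0 w5=0 w7=1 w1=1 clk=0 w2=1
t6.Δ0 w4=0 w6=1 w0=1 w3=0 w5=0 w7=1 w1=1 clk=0 w2=1
t6.Δ1 w4=0 w6=1 w0=1 w3=0 w5=0 w7=1 w1=1 clk=1 w2=1
t6.Δ2 w4=0 w6=1 w0=1 w3=1 w5=0 w7=1 w1=1 clk=1 w2=1
t6.Δ3 w4=0 w6=1 w0=0 w3=1 w5=0 w7=1 w1=1 clk=1 w2=1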